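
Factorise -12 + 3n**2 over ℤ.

Pull out the common factor 3; n**2 - 4 is a difference of squares.

3(n + 2)(n - 2)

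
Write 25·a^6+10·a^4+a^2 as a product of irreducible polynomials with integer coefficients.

Factor out a^2 first: what remains is 25·a^4+10·a^2+1.
Recognize a perfect-square trinomial with the parts 5·a^2 and 1.

a^2·(5·a^2+1)^2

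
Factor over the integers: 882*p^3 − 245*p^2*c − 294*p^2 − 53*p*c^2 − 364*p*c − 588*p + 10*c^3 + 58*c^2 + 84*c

(14*p − 5*c − 14)*(7*p − c)*(9*p + 2*c + 6)

Group: 9*p*(98*p^2 − 49*p*c − 98*p + 5*c^2 + 14*c) + (2*c + 6)*(98*p^2 − 49*p*c − 98*p + 5*c^2 + 14*c); both groups contain (98*p^2 − 49*p*c − 98*p + 5*c^2 + 14*c), so (9*p + 2*c + 6) is a factor with cofactor 98*p^2 − 49*p*c − 98*p + 5*c^2 + 14*c.
The cofactor groups again: 98*p^2 − 49*p*c − 98*p + 5*c^2 + 14*c = 14*p*(7*p − c) + (−5*c − 14)*(7*p − c); both groups contain (7*p − c), giving (14*p − 5*c − 14)*(7*p − c).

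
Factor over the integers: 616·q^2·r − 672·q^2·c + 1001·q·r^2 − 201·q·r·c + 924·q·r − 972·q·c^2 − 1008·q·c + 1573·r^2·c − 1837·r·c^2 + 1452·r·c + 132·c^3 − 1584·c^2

Group: 8·q·(77·q·r − 84·q·c + 121·r·c − 132·c^2) + (13·r − c + 12)·(77·q·r − 84·q·c + 121·r·c − 132·c^2); both groups contain (77·q·r − 84·q·c + 121·r·c − 132·c^2), so (8·q + 13·r − c + 12) is a factor with cofactor 77·q·r − 84·q·c + 121·r·c − 132·c^2.
The cofactor groups again: 77·q·r − 84·q·c + 121·r·c − 132·c^2 = 7·q·(11·r − 12·c) + 11·c·(11·r − 12·c); both groups contain (11·r − 12·c), giving (7·q + 11·c)·(11·r − 12·c).

(11·r − 12·c)·(8·q + 13·r − c + 12)·(7·q + 11·c)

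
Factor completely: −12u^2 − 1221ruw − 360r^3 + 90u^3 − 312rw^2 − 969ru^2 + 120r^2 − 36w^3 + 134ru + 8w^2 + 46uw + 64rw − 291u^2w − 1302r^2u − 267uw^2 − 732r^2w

Group: 5r(−72r^2 − 174ru − 132rw + 24r + 15u^2 − 51uw − 2u − 36w^2 + 8w) + (6u + w)(−72r^2 − 174ru − 132rw + 24r + 15u^2 − 51uw − 2u − 36w^2 + 8w); both groups contain (−72r^2 − 174ru − 132rw + 24r + 15u^2 − 51uw − 2u − 36w^2 + 8w), so (5r + 6u + w) is a factor with cofactor −72r^2 − 174ru − 132rw + 24r + 15u^2 − 51uw − 2u − 36w^2 + 8w.
The cofactor groups again: −72r^2 − 174ru − 132rw + 24r + 15u^2 − 51uw − 2u − 36w^2 + 8w = −6r(12r − u + 4w) + (−15u − 9w + 2)(12r − u + 4w); both groups contain (12r − u + 4w), giving −(6r + 15u + 9w − 2)(12r − u + 4w).

−(12r − u + 4w)(5r + 6u + w)(6r + 15u + 9w − 2)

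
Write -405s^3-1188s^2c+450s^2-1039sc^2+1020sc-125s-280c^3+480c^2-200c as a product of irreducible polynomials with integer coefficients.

Group: 9s(-45s^2-107sc+25s-56c^2+40c) + (5c-5)(-45s^2-107sc+25s-56c^2+40c); both groups contain (-45s^2-107sc+25s-56c^2+40c), so (9s+5c-5) is a factor with cofactor -45s^2-107sc+25s-56c^2+40c.
The cofactor groups again: -45s^2-107sc+25s-56c^2+40c = -5s(9s+7c-5) - 8c(9s+7c-5); both groups contain (9s+7c-5), giving -(5s+8c)(9s+7c-5).

-(9s+5c-5)(9s+7c-5)(5s+8c)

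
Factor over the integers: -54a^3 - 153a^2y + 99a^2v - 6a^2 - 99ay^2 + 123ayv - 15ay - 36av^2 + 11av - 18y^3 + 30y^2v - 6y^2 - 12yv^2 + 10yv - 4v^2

Group: 3a(-18a^2 - 15ay + 9av - 2a - 3y^2 + 3yv - y + v) + (6y - 4v)(-18a^2 - 15ay + 9av - 2a - 3y^2 + 3yv - y + v); both groups contain (-18a^2 - 15ay + 9av - 2a - 3y^2 + 3yv - y + v), so (3a + 6y - 4v) is a factor with cofactor -18a^2 - 15ay + 9av - 2a - 3y^2 + 3yv - y + v.
The cofactor groups again: -18a^2 - 15ay + 9av - 2a - 3y^2 + 3yv - y + v = -2a(9a + 3y + 1) + (-y + v)(9a + 3y + 1); both groups contain (9a + 3y + 1), giving -(2a + y - v)(9a + 3y + 1).

-(2a + y - v)(3a + 6y - 4v)(9a + 3y + 1)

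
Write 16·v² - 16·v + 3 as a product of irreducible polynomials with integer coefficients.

(4·v - 1)·(4·v - 3)

Need a pair with product 16·3 = 48 and sum -16: that's -4 and -12.
Split the middle term: 16·v² - 4·v - 12·v + 3 = 4·v·(4·v - 1) - 3·(4·v - 1).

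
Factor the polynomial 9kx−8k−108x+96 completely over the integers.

Group as (9kx−8k) + (−108x+96) = k(9x−8) − 12(9x−8).
Both groups share the factor (9x−8).

(9x−8)(k−12)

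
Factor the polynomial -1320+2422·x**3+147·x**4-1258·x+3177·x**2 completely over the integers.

(3·x-2)·(7·x+11)·(7·x+4)·(x+15)

By the rational root theorem, x = -4/7 is a root, so (7·x+4) is a factor; dividing leaves 21·x**3+334·x**2+263·x-330.
Continuing, x = 2/3 is a root, giving the factor (3·x-2) and quotient 7·x**2+116·x+165.
The remaining quadratic factors as (7·x+11)(x+15).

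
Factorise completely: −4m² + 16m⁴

Every term has a factor of 4m²; factoring it out leaves 4m² − 1.
Recognize a difference of squares with the parts 2m and 1.

4m²(2m + 1)(2m − 1)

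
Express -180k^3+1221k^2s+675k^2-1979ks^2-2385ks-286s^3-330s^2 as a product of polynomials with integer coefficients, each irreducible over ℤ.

-(15k+2s)(3k-11s)(4k-13s-15)

Group: 3k(-60k^2+187ks+225k+26s^2+30s) - 11s(-60k^2+187ks+225k+26s^2+30s); both groups contain (-60k^2+187ks+225k+26s^2+30s), so (3k-11s) is a factor with cofactor -60k^2+187ks+225k+26s^2+30s.
The cofactor groups again: -60k^2+187ks+225k+26s^2+30s = -4k(15k+2s) + (13s+15)(15k+2s); both groups contain (15k+2s), giving -(4k-13s-15)(15k+2s).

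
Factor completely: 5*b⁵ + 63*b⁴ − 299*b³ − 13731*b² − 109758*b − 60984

(5*b + 3)*(b + 11)*(b − 14)*(b² + 15*b + 132)

Testing divisors of the constant over divisors of the leading coefficient, b = −3/5 is a root, so (5*b + 3) divides it; the quotient is b⁴ + 12*b³ − 67*b² − 2706*b − 20328.
Next, b = −11 is a root, giving the factor (b + 11) and quotient b³ + b² − 78*b − 1848.
Then b = 14 is a root, so (b − 14) divides it; the quotient is b² + 15*b + 132.
The quadratic b² + 15*b + 132 has discriminant −303 < 0 and is irreducible over ℤ.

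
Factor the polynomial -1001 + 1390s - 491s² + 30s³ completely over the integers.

(5s - 11)(6s - 7)(s - 13)

Trying the rational-root candidates, s = 7/6 is a root, so (6s - 7) is a factor; dividing leaves 5s² - 76s + 143.
The remaining quadratic factors as (5s - 11)(s - 13).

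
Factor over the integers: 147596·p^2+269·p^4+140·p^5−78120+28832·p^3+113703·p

(4·p+15)·(5·p+8)·(7·p−3)·(p^2−3·p+217)

Testing divisors of the constant over divisors of the leading coefficient, p = 3/7 is a root, so (7·p−3) is a factor; dividing leaves 20·p^4+47·p^3+4139·p^2+22859·p+26040.
Then p = −8/5 is a root, so (5·p+8) divides it; the quotient is 4·p^3+3·p^2+823·p+3255.
Continuing, p = −15/4 is a root, so (4·p+15) is a factor; dividing leaves p^2−3·p+217.
The quadratic p^2−3·p+217 has discriminant −859 < 0 and is irreducible over ℤ.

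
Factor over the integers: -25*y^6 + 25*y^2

Factor out 25*y^2 first: what remains is -y^4 + 1.
Recognize a difference of squares with the parts 1 and y^2.
-y^2 + 1 is again a difference of squares: (-y + 1)*(y + 1).

-25*y^2*(y + 1)*(y - 1)*(y^2 + 1)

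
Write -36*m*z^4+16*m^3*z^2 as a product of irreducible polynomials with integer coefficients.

Pull out the common factor 4*m*z^2; 4*m^2-9*z^2 is a difference of squares.

4*m*z^2*(2*m+3*z)*(2*m-3*z)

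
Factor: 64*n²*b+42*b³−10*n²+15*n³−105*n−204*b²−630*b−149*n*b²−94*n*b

(5*n−7*b−15)*(3*n−b+7)*(n+6*b)

Group: 3*n*(5*n²+23*n*b−15*n−42*b²−90*b) + (−b+7)*(5*n²+23*n*b−15*n−42*b²−90*b); both groups contain (5*n²+23*n*b−15*n−42*b²−90*b), so (3*n−b+7) is a factor with cofactor 5*n²+23*n*b−15*n−42*b²−90*b.
The cofactor groups again: 5*n²+23*n*b−15*n−42*b²−90*b = n*(5*n−7*b−15) + 6*b*(5*n−7*b−15); both groups contain (5*n−7*b−15), giving (n+6*b)*(5*n−7*b−15).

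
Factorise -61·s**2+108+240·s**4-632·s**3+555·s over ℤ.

(3·s-4)·(4·s+3)·(4·s-9)·(5·s+1)

Among the possible rational roots, s = -3/4 is a root, giving the factor (4·s+3) and quotient 60·s**3-203·s**2+137·s+36.
Next, s = 4/3 is a root, so (3·s-4) divides it; the quotient is 20·s**2-41·s-9.
The remaining quadratic factors as (4·s-9)(5·s+1).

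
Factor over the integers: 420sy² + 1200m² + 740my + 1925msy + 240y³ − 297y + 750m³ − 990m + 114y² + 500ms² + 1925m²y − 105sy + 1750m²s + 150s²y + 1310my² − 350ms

(10m + 3y)(15m + 5s + 10y − 9)(5m + 10s + 8y + 11)

Group: 15m(50m² + 100ms + 95my + 110m + 30sy + 24y² + 33y) + (5s + 10y − 9)(50m² + 100ms + 95my + 110m + 30sy + 24y² + 33y); both groups contain (50m² + 100ms + 95my + 110m + 30sy + 24y² + 33y), so (15m + 5s + 10y − 9) is a factor with cofactor 50m² + 100ms + 95my + 110m + 30sy + 24y² + 33y.
The cofactor groups again: 50m² + 100ms + 95my + 110m + 30sy + 24y² + 33y = 10m(5m + 10s + 8y + 11) + 3y(5m + 10s + 8y + 11); both groups contain (5m + 10s + 8y + 11), giving (10m + 3y)(5m + 10s + 8y + 11).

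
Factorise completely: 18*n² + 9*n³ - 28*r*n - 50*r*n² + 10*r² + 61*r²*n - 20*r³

-(5*r - 9*n)*(4*r - n - 2)*(r - n)

Group: 5*r*(-4*r² + 5*r*n + 2*r - n² - 2*n) - 9*n*(-4*r² + 5*r*n + 2*r - n² - 2*n); both groups contain (-4*r² + 5*r*n + 2*r - n² - 2*n), so (5*r - 9*n) is a factor with cofactor -4*r² + 5*r*n + 2*r - n² - 2*n.
The cofactor groups again: -4*r² + 5*r*n + 2*r - n² - 2*n = -4*r*(r - n) + (n + 2)*(r - n); both groups contain (r - n), giving -(4*r - n - 2)*(r - n).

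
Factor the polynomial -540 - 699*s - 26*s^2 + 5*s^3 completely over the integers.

(5*s + 4)*(s + 9)*(s - 15)

Testing divisors of the constant over divisors of the leading coefficient, s = -9 is a root, giving the factor (s + 9) and quotient 5*s^2 - 71*s - 60.
The remaining quadratic factors as (s - 15)(5*s + 4).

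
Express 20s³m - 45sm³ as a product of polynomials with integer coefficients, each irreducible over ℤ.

Factor out 5sm, leaving 4s² - 9m², which is a difference of two squares.

5ms(2s - 3m)(2s + 3m)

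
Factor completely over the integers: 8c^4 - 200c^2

Pull out the common factor 8c^2; c^2 - 25 is a difference of squares.

8c^2(c + 5)(c - 5)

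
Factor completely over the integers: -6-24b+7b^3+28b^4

(4b+1)(7b^3-6)

Group as (28b^4-24b) + (7b^3-6) = 4b(7b^3-6) + (7b^3-6).
Both groups share the factor (7b^3-6).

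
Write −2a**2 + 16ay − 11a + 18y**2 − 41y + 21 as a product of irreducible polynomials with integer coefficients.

Group: −a(2a + 2y − 3) + (9y − 7)(2a + 2y − 3); both groups contain (2a + 2y − 3).

−(2a + 2y − 3)(a − 9y + 7)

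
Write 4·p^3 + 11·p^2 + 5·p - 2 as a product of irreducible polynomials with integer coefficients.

Testing divisors of the constant over divisors of the leading coefficient, p = -1 is a root, so (p + 1) divides it; the quotient is 4·p^2 + 7·p - 2.
The remaining quadratic factors as (p + 2)(4·p - 1).

(4·p - 1)·(p + 1)·(p + 2)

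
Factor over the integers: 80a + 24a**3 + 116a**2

Pull out the common factor 4a, then factor the remaining trinomial.

4a(6a + 5)(a + 4)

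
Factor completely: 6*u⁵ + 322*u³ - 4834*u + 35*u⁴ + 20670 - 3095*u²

Among the possible rational roots, u = 5 is a root, giving the factor (u - 5) and quotient 6*u⁴ + 65*u³ + 647*u² + 140*u - 4134.
Continuing, u = 13/6 is a root, so (6*u - 13) divides it; the quotient is u³ + 13*u² + 136*u + 318.
Then u = -3 is a root, so (u + 3) is a factor; dividing leaves u² + 10*u + 106.
The quadratic u² + 10*u + 106 has discriminant -324 < 0 and is irreducible over ℤ.

(6*u - 13)*(u + 3)*(u - 5)*(u² + 10*u + 106)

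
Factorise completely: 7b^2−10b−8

Need a pair with product 7·(−8) = −56 and sum −10: that's 4 and −14.
Split the middle term: 7b^2+4b − 14b−8 = b(7b+4) − 2(7b+4).

(7b+4)(b−2)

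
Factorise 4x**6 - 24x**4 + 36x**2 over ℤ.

Every term has a factor of 4x**2; factoring it out leaves x**4 - 6x**2 + 9.
Recognize a perfect-square trinomial with the parts 3 and x**2.

4x**2(x**2 - 3)**2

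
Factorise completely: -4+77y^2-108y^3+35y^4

Trying the rational-root candidates, y = 1 is a root, so (y-1) divides it; the quotient is 35y^3-73y^2+4y+4.
Next, y = 2 is a root, so (y-2) is a factor; dividing leaves 35y^2-3y-2.
The remaining quadratic factors as (5y+1)(7y-2).

(5y+1)(7y-2)(y-1)(y-2)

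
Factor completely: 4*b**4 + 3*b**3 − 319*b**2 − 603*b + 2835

(4*b − 9)*(b + 5)*(b + 7)*(b − 9)

By the rational root theorem, b = −5 is a root, so (b + 5) divides it; the quotient is 4*b**3 − 17*b**2 − 234*b + 567.
Next, b = −7 is a root, giving the factor (b + 7) and quotient 4*b**2 − 45*b + 81.
The remaining quadratic factors as (4*b − 9)(b − 9).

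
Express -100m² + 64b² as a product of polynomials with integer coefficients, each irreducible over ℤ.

4(4b + 5m)(4b - 5m)

Pull out the common factor 4; 16b² - 25m² is a difference of squares.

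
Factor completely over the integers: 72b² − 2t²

Every term has a factor of 2. Then 36b² − t² = (6b)² − (t)².

2(6b + t)(6b − t)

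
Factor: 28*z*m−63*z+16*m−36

Group as (28*z*m−63*z) + (16*m−36) = 7*z*(4*m−9) + 4*(4*m−9).
Both groups share the factor (4*m−9).

(4*m−9)*(7*z+4)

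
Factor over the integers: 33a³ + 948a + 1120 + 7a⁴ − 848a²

By the rational root theorem, a = 8 is a root, so (a − 8) divides it; the quotient is 7a³ + 89a² − 136a − 140.
Next, a = −5/7 is a root, giving the factor (7a + 5) and quotient a² + 12a − 28.
The remaining quadratic factors as (a + 14)(a − 2).

(7a + 5)(a + 14)(a − 2)(a − 8)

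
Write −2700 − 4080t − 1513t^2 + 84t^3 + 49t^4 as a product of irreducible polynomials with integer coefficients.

(7t + 10)(7t + 9)(t + 5)(t − 6)

By the rational root theorem, t = −5 is a root, so (t + 5) divides it; the quotient is 49t^3 − 161t^2 − 708t − 540.
Next, t = −9/7 is a root, giving the factor (7t + 9) and quotient 7t^2 − 32t − 60.
The remaining quadratic factors as (t − 6)(7t + 10).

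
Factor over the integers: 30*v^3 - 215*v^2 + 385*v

Pull out the common factor 5*v, then factor the remaining trinomial.

5*v*(2*v - 7)*(3*v - 11)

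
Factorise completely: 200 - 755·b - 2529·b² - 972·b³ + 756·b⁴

Trying the rational-root candidates, b = -5/7 is a root, so (7·b + 5) divides it; the quotient is 108·b³ - 216·b² - 207·b + 40.
Next, b = -5/6 is a root, so (6·b + 5) is a factor; dividing leaves 18·b² - 51·b + 8.
The remaining quadratic factors as (6·b - 1)(3·b - 8).

(3·b - 8)·(6·b + 5)·(6·b - 1)·(7·b + 5)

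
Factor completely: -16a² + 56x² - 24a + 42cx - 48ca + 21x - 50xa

(7x - 8a)(6c + 8x + 2a + 3)

Group: 6c(7x - 8a) + (8x + 2a + 3)(7x - 8a); both groups contain (7x - 8a).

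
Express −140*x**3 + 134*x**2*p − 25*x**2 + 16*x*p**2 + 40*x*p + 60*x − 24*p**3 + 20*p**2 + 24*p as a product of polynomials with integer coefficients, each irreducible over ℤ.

Group: 4*x*(−35*x**2 + 16*x*p + 20*x + 12*p**2 + 8*p) + (−2*p + 3)*(−35*x**2 + 16*x*p + 20*x + 12*p**2 + 8*p); both groups contain (−35*x**2 + 16*x*p + 20*x + 12*p**2 + 8*p), so (4*x − 2*p + 3) is a factor with cofactor −35*x**2 + 16*x*p + 20*x + 12*p**2 + 8*p.
The cofactor groups again: −35*x**2 + 16*x*p + 20*x + 12*p**2 + 8*p = −7*x*(5*x + 2*p) + (6*p + 4)*(5*x + 2*p); both groups contain (5*x + 2*p), giving −(7*x − 6*p − 4)*(5*x + 2*p).

−(4*x − 2*p + 3)*(7*x − 6*p − 4)*(5*x + 2*p)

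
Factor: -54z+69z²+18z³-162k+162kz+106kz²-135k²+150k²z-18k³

-(3k+z)(6k+2z+9)(k-9z+6)

Group: 6k(-3k²+26kz-18k+9z²-6z) + (2z+9)(-3k²+26kz-18k+9z²-6z); both groups contain (-3k²+26kz-18k+9z²-6z), so (6k+2z+9) is a factor with cofactor -3k²+26kz-18k+9z²-6z.
The cofactor groups again: -3k²+26kz-18k+9z²-6z = -3k(k-9z+6) - z(k-9z+6); both groups contain (k-9z+6), giving -(3k+z)(k-9z+6).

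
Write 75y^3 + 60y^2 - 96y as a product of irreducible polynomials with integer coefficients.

Pull out the common factor 3y, then factor the remaining trinomial.

3y(5y + 8)(5y - 4)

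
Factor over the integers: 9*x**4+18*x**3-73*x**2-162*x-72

By the rational root theorem, x = 3 is a root, giving the factor (x-3) and quotient 9*x**3+45*x**2+62*x+24.
Next, x = -3 is a root, so (x+3) divides it; the quotient is 9*x**2+18*x+8.
The remaining quadratic factors as (3*x+4)(3*x+2).

(3*x+2)*(3*x+4)*(x+3)*(x-3)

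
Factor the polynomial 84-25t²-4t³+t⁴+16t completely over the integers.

Testing divisors of the constant over divisors of the leading coefficient, t = -2 is a root, so (t+2) divides it; the quotient is t³-6t²-13t+42.
Continuing, t = 7 is a root, so (t-7) is a factor; dividing leaves t²+t-6.
The remaining quadratic factors as (t+3)(t-2).

(t+2)(t+3)(t-2)(t-7)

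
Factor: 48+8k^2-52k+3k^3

By the rational root theorem, k = 4/3 is a root, so (3k-4) divides it; the quotient is k^2+4k-12.
The remaining quadratic factors as (k-2)(k+6).

(3k-4)(k+6)(k-2)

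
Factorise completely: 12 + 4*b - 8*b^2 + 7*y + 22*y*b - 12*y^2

-(4*y - 2*b + 3)*(3*y - 4*b - 4)

Group: -4*y*(3*y - 4*b - 4) + (2*b - 3)*(3*y - 4*b - 4); both groups contain (3*y - 4*b - 4).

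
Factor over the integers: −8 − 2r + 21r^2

Need a pair with product 21·(−8) = −168 and sum −2: that's −14 and 12.
Split the middle term: 21r^2 − 14r + 12r − 8 = 7r(3r − 2) + 4(3r − 2).

(3r − 2)(7r + 4)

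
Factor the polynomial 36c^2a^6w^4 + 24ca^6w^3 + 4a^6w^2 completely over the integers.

4a^6w^2(3cw + 1)^2

Every term has a factor of 4a^6w^2; factoring it out leaves 9c^2w^2 + 6cw + 1.
Recognize a perfect-square trinomial with the parts 3cw and 1.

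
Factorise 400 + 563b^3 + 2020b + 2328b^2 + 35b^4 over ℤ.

Testing divisors of the constant over divisors of the leading coefficient, b = -10 is a root, so (b + 10) is a factor; dividing leaves 35b^3 + 213b^2 + 198b + 40.
Continuing, b = -4/5 is a root, so (5b + 4) is a factor; dividing leaves 7b^2 + 37b + 10.
The remaining quadratic factors as (7b + 2)(b + 5).

(5b + 4)(7b + 2)(b + 10)(b + 5)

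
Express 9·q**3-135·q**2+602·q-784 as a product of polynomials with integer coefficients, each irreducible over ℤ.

(3·q-14)·(3·q-7)·(q-8)

Trying the rational-root candidates, q = 14/3 is a root, so (3·q-14) divides it; the quotient is 3·q**2-31·q+56.
The remaining quadratic factors as (q-8)(3·q-7).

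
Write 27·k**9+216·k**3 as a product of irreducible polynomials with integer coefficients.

27·k**3·(k**2+2)·(k**4-2·k**2+4)

Pull out the common factor 27·k**3, leaving k**6+8.
Recognize a sum of cubes with the parts k**2 and 2.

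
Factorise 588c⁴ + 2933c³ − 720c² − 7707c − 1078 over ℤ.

(3c + 14)(4c + 7)(7c + 1)(7c − 11)

Trying the rational-root candidates, c = −1/7 is a root, giving the factor (7c + 1) and quotient 84c³ + 407c² − 161c − 1078.
Next, c = −14/3 is a root, giving the factor (3c + 14) and quotient 28c² + 5c − 77.
The remaining quadratic factors as (7c − 11)(4c + 7).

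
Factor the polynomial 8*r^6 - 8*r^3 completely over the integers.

8*r^3*(r - 1)*(r^2 + r + 1)

Pull out the common factor 8*r^3, leaving r^3 - 1.
Recognize a difference of cubes with the parts r and 1.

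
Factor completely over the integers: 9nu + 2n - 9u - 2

(9u + 2)(n - 1)

Group as (9nu + 2n) + (-9u - 2) = n(9u + 2) - (9u + 2).
Both groups share the factor (9u + 2).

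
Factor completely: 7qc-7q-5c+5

Group as (7qc-7q) + (-5c+5) = 7q(c-1) - 5(c-1).
Both groups share the factor (c-1).

(7q-5)(c-1)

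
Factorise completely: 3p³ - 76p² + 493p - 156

(3p - 1)(p - 12)(p - 13)

Among the possible rational roots, p = 13 is a root, so (p - 13) divides it; the quotient is 3p² - 37p + 12.
The remaining quadratic factors as (p - 12)(3p - 1).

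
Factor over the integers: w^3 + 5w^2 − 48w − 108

(w + 2)(w + 9)(w − 6)

Among the possible rational roots, w = 6 is a root, so (w − 6) divides it; the quotient is w^2 + 11w + 18.
The remaining quadratic factors as (w + 9)(w + 2).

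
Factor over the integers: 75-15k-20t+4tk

(4t-15)(k-5)

Group as (4tk-20t) + (-15k+75) = 4t(k-5) - 15(k-5).
Both groups share the factor (k-5).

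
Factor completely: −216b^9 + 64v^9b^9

8b^9(2v^3 − 3)(4v^6 + 6v^3 + 9)

Every term has a factor of 8b^9; factoring it out leaves 8v^9 − 27.
Recognize a difference of cubes with the parts 2v^3 and 3.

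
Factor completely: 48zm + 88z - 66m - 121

Group as (48zm + 88z) + (-66m - 121) = 8z(6m + 11) - 11(6m + 11).
Both groups share the factor (6m + 11).

(6m + 11)(8z - 11)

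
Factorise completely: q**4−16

(q+2)·(q−2)·(q**2+4)

Substitute u = q**2 to get a quadratic in u, then factor.
q**2+4 is irreducible over ℤ (sum of squares).
q**2−4 is a difference of squares.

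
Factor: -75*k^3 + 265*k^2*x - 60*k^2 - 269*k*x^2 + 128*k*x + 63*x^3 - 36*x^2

-(3*k - x)*(5*k - 7*x + 4)*(5*k - 9*x)

Group: 5*k*(-15*k^2 + 32*k*x - 9*x^2) + (-7*x + 4)*(-15*k^2 + 32*k*x - 9*x^2); both groups contain (-15*k^2 + 32*k*x - 9*x^2), so (5*k - 7*x + 4) is a factor with cofactor -15*k^2 + 32*k*x - 9*x^2.
The cofactor groups again: -15*k^2 + 32*k*x - 9*x^2 = -5*k*(3*k - x) + 9*x*(3*k - x); both groups contain (3*k - x), giving -(5*k - 9*x)*(3*k - x).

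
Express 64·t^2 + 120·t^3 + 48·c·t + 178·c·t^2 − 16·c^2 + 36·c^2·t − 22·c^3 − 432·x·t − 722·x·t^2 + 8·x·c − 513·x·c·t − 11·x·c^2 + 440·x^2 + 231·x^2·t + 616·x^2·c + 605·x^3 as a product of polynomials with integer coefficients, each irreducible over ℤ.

(11·x − 2·c − 2·t)·(11·x + 11·c + 15·t + 8)·(5·x + c − 4·t)

Group: 11·x·(55·x^2 + 66·x·c + 31·x·t + 40·x + 11·c^2 − 29·c·t + 8·c − 60·t^2 − 32·t) + (−2·c − 2·t)·(55·x^2 + 66·x·c + 31·x·t + 40·x + 11·c^2 − 29·c·t + 8·c − 60·t^2 − 32·t); both groups contain (55·x^2 + 66·x·c + 31·x·t + 40·x + 11·c^2 − 29·c·t + 8·c − 60·t^2 − 32·t), so (11·x − 2·c − 2·t) is a factor with cofactor 55·x^2 + 66·x·c + 31·x·t + 40·x + 11·c^2 − 29·c·t + 8·c − 60·t^2 − 32·t.
The cofactor groups again: 55·x^2 + 66·x·c + 31·x·t + 40·x + 11·c^2 − 29·c·t + 8·c − 60·t^2 − 32·t = 11·x·(5·x + c − 4·t) + (11·c + 15·t + 8)·(5·x + c − 4·t); both groups contain (5·x + c − 4·t), giving (11·x + 11·c + 15·t + 8)·(5·x + c − 4·t).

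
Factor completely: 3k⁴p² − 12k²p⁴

Factor out 3k²p², leaving k² − 4p², which is a difference of two squares.

3k²p²(k + 2p)(k − 2p)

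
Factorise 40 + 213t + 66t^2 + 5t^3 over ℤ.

(5t + 1)(t + 5)(t + 8)

By the rational root theorem, t = −8 is a root, giving the factor (t + 8) and quotient 5t^2 + 26t + 5.
The remaining quadratic factors as (t + 5)(5t + 1).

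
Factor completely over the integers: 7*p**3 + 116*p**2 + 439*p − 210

(7*p − 3)*(p + 10)*(p + 7)

Testing divisors of the constant over divisors of the leading coefficient, p = −7 is a root, so (p + 7) is a factor; dividing leaves 7*p**2 + 67*p − 30.
The remaining quadratic factors as (p + 10)(7*p − 3).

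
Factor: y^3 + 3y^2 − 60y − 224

(y + 4)(y + 7)(y − 8)

Among the possible rational roots, y = 8 is a root, so (y − 8) is a factor; dividing leaves y^2 + 11y + 28.
The remaining quadratic factors as (y + 7)(y + 4).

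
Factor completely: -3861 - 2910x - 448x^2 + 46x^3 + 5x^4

Among the possible rational roots, x = -11/5 is a root, so (5x + 11) is a factor; dividing leaves x^3 + 7x^2 - 105x - 351.
Then x = 9 is a root, giving the factor (x - 9) and quotient x^2 + 16x + 39.
The remaining quadratic factors as (x + 13)(x + 3).

(5x + 11)(x + 13)(x + 3)(x - 9)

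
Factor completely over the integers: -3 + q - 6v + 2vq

Group as (2vq - 6v) + (q - 3) = 2v(q - 3) + (q - 3).
Both groups share the factor (q - 3).

(2v + 1)(q - 3)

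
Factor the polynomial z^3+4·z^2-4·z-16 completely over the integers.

Among the possible rational roots, z = -4 is a root, giving the factor (z+4) and quotient z^2-4.
The remaining quadratic factors as (z+2)(z-2).

(z+2)·(z+4)·(z-2)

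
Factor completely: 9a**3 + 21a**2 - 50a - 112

Testing divisors of the constant over divisors of the leading coefficient, a = -8/3 is a root, so (3a + 8) divides it; the quotient is 3a**2 - a - 14.
The remaining quadratic factors as (a + 2)(3a - 7).

(3a + 8)(3a - 7)(a + 2)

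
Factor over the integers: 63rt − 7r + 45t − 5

(7r + 5)(9t − 1)

Group as (63rt − 7r) + (45t − 5) = 7r(9t − 1) + 5(9t − 1).
Both groups share the factor (9t − 1).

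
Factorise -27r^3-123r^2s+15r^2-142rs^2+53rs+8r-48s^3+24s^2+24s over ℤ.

-(3r+2s+1)(9r+8s-8)(r+3s)

Group: 9r(-3r^2-11rs-r-6s^2-3s) + (8s-8)(-3r^2-11rs-r-6s^2-3s); both groups contain (-3r^2-11rs-r-6s^2-3s), so (9r+8s-8) is a factor with cofactor -3r^2-11rs-r-6s^2-3s.
The cofactor groups again: -3r^2-11rs-r-6s^2-3s = -3r(r+3s) + (-2s-1)(r+3s); both groups contain (r+3s), giving -(3r+2s+1)(r+3s).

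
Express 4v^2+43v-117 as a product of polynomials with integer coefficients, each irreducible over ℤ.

(4v-9)(v+13)

Need a pair with product 4·(-117) = -468 and sum 43: that's 52 and -9.
Split the middle term: 4v^2+52v - 9v-117 = 4v(v+13) - 9(v+13).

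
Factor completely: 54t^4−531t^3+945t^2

9t^2(2t−15)(3t−7)

Pull out the common factor 9t^2, then factor the remaining trinomial.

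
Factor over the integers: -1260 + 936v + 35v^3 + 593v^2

(5v + 14)(7v - 6)(v + 15)

Testing divisors of the constant over divisors of the leading coefficient, v = -14/5 is a root, so (5v + 14) divides it; the quotient is 7v^2 + 99v - 90.
The remaining quadratic factors as (v + 15)(7v - 6).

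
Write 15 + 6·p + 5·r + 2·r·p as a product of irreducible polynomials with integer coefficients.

Group as (2·r·p + 5·r) + (6·p + 15) = r·(2·p + 5) + 3·(2·p + 5).
Both groups share the factor (2·p + 5).

(2·p + 5)·(r + 3)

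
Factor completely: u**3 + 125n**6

(u + 5n**2)(u**2 - 5un**2 + 25n**4)

Recognize a sum of cubes with the parts 5n**2 and u.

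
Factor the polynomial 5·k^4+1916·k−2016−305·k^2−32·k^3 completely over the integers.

Among the possible rational roots, k = −8 is a root, so (k+8) is a factor; dividing leaves 5·k^3−72·k^2+271·k−252.
Continuing, k = 9 is a root, so (k−9) divides it; the quotient is 5·k^2−27·k+28.
The remaining quadratic factors as (5·k−7)(k−4).

(5·k−7)·(k+8)·(k−4)·(k−9)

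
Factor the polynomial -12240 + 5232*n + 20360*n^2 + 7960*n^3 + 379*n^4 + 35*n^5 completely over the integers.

(5*n - 3)*(7*n + 10)*(n + 2)*(n^2 + 8*n + 204)

Trying the rational-root candidates, n = -10/7 is a root, so (7*n + 10) is a factor; dividing leaves 5*n^4 + 47*n^3 + 1070*n^2 + 1380*n - 1224.
Then n = 3/5 is a root, so (5*n - 3) divides it; the quotient is n^3 + 10*n^2 + 220*n + 408.
Then n = -2 is a root, giving the factor (n + 2) and quotient n^2 + 8*n + 204.
The quadratic n^2 + 8*n + 204 has discriminant -752 < 0 and is irreducible over ℤ.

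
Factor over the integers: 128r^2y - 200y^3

8y(4r + 5y)(4r - 5y)

Factor out 8y, leaving 16r^2 - 25y^2, which is a difference of two squares.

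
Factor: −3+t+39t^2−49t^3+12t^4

Among the possible rational roots, t = 1 is a root, giving the factor (t−1) and quotient 12t^3−37t^2+2t+3.
Then t = −1/4 is a root, so (4t+1) divides it; the quotient is 3t^2−10t+3.
The remaining quadratic factors as (t−3)(3t−1).

(3t−1)(4t+1)(t−1)(t−3)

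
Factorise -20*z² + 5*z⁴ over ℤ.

Pull out the common factor 5*z²; z² - 4 is a difference of squares.

5*z²*(z + 2)*(z - 2)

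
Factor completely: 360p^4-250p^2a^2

Factor out 10p^2, leaving 36p^2-25a^2, which is a difference of two squares.

10p^2(6p-5a)(6p+5a)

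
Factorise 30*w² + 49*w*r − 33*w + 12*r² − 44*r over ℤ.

Group: 10*w*(3*w + 4*r) + (3*r − 11)*(3*w + 4*r); both groups contain (3*w + 4*r).

(10*w + 3*r − 11)*(3*w + 4*r)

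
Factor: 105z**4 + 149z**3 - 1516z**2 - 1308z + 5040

Trying the rational-root candidates, z = 3 is a root, so (z - 3) divides it; the quotient is 105z**3 + 464z**2 - 124z - 1680.
Next, z = 12/7 is a root, so (7z - 12) is a factor; dividing leaves 15z**2 + 92z + 140.
The remaining quadratic factors as (5z + 14)(3z + 10).

(3z + 10)(5z + 14)(7z - 12)(z - 3)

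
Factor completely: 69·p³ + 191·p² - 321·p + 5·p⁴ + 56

Testing divisors of the constant over divisors of the leading coefficient, p = 1 is a root, so (p - 1) divides it; the quotient is 5·p³ + 74·p² + 265·p - 56.
Next, p = 1/5 is a root, so (5·p - 1) is a factor; dividing leaves p² + 15·p + 56.
The remaining quadratic factors as (p + 7)(p + 8).

(5·p - 1)·(p + 7)·(p + 8)·(p - 1)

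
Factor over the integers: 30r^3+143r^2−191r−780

(5r−12)(6r+13)(r+5)

Trying the rational-root candidates, r = −13/6 is a root, giving the factor (6r+13) and quotient 5r^2+13r−60.
The remaining quadratic factors as (r+5)(5r−12).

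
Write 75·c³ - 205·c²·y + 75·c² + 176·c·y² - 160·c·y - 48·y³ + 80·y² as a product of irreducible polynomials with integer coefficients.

(3·c - 4·y)·(5·c - 3·y + 5)·(5·c - 4·y)

Group: 3·c·(25·c² - 35·c·y + 25·c + 12·y² - 20·y) - 4·y·(25·c² - 35·c·y + 25·c + 12·y² - 20·y); both groups contain (25·c² - 35·c·y + 25·c + 12·y² - 20·y), so (3·c - 4·y) is a factor with cofactor 25·c² - 35·c·y + 25·c + 12·y² - 20·y.
The cofactor groups again: 25·c² - 35·c·y + 25·c + 12·y² - 20·y = 5·c·(5·c - 3·y + 5) - 4·y·(5·c - 3·y + 5); both groups contain (5·c - 3·y + 5), giving (5·c - 4·y)·(5·c - 3·y + 5).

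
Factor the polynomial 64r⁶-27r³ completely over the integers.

Every term has a factor of r³; factoring it out leaves 64r³-27.
Recognize a difference of cubes with the parts 4r and 3.

r³(4r-3)(16r²+12r+9)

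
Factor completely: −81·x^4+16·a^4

(2·a+3·x)·(2·a−3·x)·(4·a^2+9·x^2)

Difference of squares twice: with A = 2·a and B = 3·x, A⁴ − B⁴ = (A² − B²)(A² + B²), and A² − B² factors again.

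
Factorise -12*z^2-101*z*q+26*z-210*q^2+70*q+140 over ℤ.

-(3*z+14*q-14)*(4*z+15*q+10)

Group: -3*z*(4*z+15*q+10) + (-14*q+14)*(4*z+15*q+10); both groups contain (4*z+15*q+10).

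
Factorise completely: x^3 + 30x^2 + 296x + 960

Among the possible rational roots, x = -12 is a root, giving the factor (x + 12) and quotient x^2 + 18x + 80.
The remaining quadratic factors as (x + 8)(x + 10).

(x + 10)(x + 12)(x + 8)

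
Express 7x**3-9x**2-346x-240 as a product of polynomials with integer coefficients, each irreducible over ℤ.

Testing divisors of the constant over divisors of the leading coefficient, x = 8 is a root, so (x-8) divides it; the quotient is 7x**2+47x+30.
The remaining quadratic factors as (7x+5)(x+6).

(7x+5)(x+6)(x-8)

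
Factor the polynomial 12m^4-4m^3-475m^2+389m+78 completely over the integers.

By the rational root theorem, m = 1 is a root, giving the factor (m-1) and quotient 12m^3+8m^2-467m-78.
Next, m = -13/2 is a root, so (2m+13) divides it; the quotient is 6m^2-35m-6.
The remaining quadratic factors as (6m+1)(m-6).

(2m+13)(6m+1)(m-1)(m-6)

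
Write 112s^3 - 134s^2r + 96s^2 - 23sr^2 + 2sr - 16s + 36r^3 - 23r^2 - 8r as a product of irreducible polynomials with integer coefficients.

(7s - 4r - 1)(8s - 9r + 8)(2s + r)

Group: 2s(56s^2 - 95sr + 48s + 36r^2 - 23r - 8) + r(56s^2 - 95sr + 48s + 36r^2 - 23r - 8); both groups contain (56s^2 - 95sr + 48s + 36r^2 - 23r - 8), so (2s + r) is a factor with cofactor 56s^2 - 95sr + 48s + 36r^2 - 23r - 8.
The cofactor groups again: 56s^2 - 95sr + 48s + 36r^2 - 23r - 8 = 7s(8s - 9r + 8) + (-4r - 1)(8s - 9r + 8); both groups contain (8s - 9r + 8), giving (7s - 4r - 1)(8s - 9r + 8).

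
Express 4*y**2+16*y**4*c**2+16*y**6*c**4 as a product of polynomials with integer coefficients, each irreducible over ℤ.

4*y**2*(2*y**2*c**2+1)**2

Factor out 4*y**2 first: what remains is 4*y**4*c**4+4*y**2*c**2+1.
Recognize a perfect-square trinomial with the parts 2*y**2*c**2 and 1.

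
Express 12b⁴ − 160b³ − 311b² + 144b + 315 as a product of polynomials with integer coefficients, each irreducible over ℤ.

Testing divisors of the constant over divisors of the leading coefficient, b = −3/2 is a root, so (2b + 3) is a factor; dividing leaves 6b³ − 89b² − 22b + 105.
Continuing, b = 15 is a root, giving the factor (b − 15) and quotient 6b² + b − 7.
The remaining quadratic factors as (b − 1)(6b + 7).

(2b + 3)(6b + 7)(b − 1)(b − 15)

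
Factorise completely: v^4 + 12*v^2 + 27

Substitute u = v^2 to get a quadratic in u, then factor.
v^2 + 3 is irreducible over ℤ (always positive, so no real roots).
v^2 + 9 is irreducible over ℤ (sum of squares).

(v^2 + 3)*(v^2 + 9)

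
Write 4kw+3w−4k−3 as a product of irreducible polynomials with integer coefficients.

Group as (4kw−4k) + (3w−3) = 4k(w−1) + 3(w−1).
Both groups share the factor (w−1).

(4k+3)(w−1)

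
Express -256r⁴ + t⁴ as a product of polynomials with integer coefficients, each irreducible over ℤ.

(t - 4r)(t + 4r)(t² + 16r²)

(t)⁴ − (4r)⁴ = ((t)² − (4r)²)((t)² + (4r)²); the first factor splits again, the second (t² + 16r²) is irreducible.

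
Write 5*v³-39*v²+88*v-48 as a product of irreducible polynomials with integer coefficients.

(5*v-4)*(v-3)*(v-4)

Trying the rational-root candidates, v = 3 is a root, giving the factor (v-3) and quotient 5*v²-24*v+16.
The remaining quadratic factors as (5*v-4)(v-4).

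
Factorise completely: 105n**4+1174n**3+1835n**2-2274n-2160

By the rational root theorem, n = -9 is a root, so (n+9) is a factor; dividing leaves 105n**3+229n**2-226n-240.
Continuing, n = -8/3 is a root, giving the factor (3n+8) and quotient 35n**2-17n-30.
The remaining quadratic factors as (5n-6)(7n+5).

(3n+8)(5n-6)(7n+5)(n+9)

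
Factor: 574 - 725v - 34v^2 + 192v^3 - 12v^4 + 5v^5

(5v - 7)(v + 2)(v - 1)(v^2 - 2v + 41)

By the rational root theorem, v = -2 is a root, giving the factor (v + 2) and quotient 5v^4 - 22v^3 + 236v^2 - 506v + 287.
Then v = 7/5 is a root, so (5v - 7) divides it; the quotient is v^3 - 3v^2 + 43v - 41.
Continuing, v = 1 is a root, so (v - 1) divides it; the quotient is v^2 - 2v + 41.
The quadratic v^2 - 2v + 41 has discriminant -160 < 0 and is irreducible over ℤ.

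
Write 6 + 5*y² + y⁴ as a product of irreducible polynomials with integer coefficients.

(y² + 2)*(y² + 3)

Substitute u = y² to get a quadratic in u, then factor.
y² + 3 is irreducible over ℤ (always positive, so no real roots).
y² + 2 is irreducible over ℤ (always positive, so no real roots).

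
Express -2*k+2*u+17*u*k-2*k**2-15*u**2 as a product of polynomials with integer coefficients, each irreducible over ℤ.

Group: -u*(15*u-2*k-2) + k*(15*u-2*k-2); both groups contain (15*u-2*k-2).

-(15*u-2*k-2)*(u-k)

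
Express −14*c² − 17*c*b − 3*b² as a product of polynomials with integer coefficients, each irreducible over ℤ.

Group: −c*(14*c + 3*b) − b*(14*c + 3*b); both groups contain (14*c + 3*b).

−(14*c + 3*b)*(c + b)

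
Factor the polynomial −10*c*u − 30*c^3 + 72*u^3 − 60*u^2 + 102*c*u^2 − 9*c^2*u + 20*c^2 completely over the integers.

Group: c*(−30*c^2 − 69*c*u + 20*c − 36*u^2 + 30*u) − 2*u*(−30*c^2 − 69*c*u + 20*c − 36*u^2 + 30*u); both groups contain (−30*c^2 − 69*c*u + 20*c − 36*u^2 + 30*u), so (c − 2*u) is a factor with cofactor −30*c^2 − 69*c*u + 20*c − 36*u^2 + 30*u.
The cofactor groups again: −30*c^2 − 69*c*u + 20*c − 36*u^2 + 30*u = −2*c*(15*c + 12*u − 10) − 3*u*(15*c + 12*u − 10); both groups contain (15*c + 12*u − 10), giving −(2*c + 3*u)*(15*c + 12*u − 10).

−(15*c + 12*u − 10)*(2*c + 3*u)*(c − 2*u)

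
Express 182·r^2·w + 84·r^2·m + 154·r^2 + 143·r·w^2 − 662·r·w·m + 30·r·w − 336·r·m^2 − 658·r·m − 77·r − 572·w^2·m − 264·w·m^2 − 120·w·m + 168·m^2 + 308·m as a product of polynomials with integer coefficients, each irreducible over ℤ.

(r − 4·m)·(14·r + 11·w − 7)·(13·w + 6·m + 11)

Group: 14·r·(13·r·w + 6·r·m + 11·r − 52·w·m − 24·m^2 − 44·m) + (11·w − 7)·(13·r·w + 6·r·m + 11·r − 52·w·m − 24·m^2 − 44·m); both groups contain (13·r·w + 6·r·m + 11·r − 52·w·m − 24·m^2 − 44·m), so (14·r + 11·w − 7) is a factor with cofactor 13·r·w + 6·r·m + 11·r − 52·w·m − 24·m^2 − 44·m.
The cofactor groups again: 13·r·w + 6·r·m + 11·r − 52·w·m − 24·m^2 − 44·m = r·(13·w + 6·m + 11) − 4·m·(13·w + 6·m + 11); both groups contain (13·w + 6·m + 11), giving (r − 4·m)·(13·w + 6·m + 11).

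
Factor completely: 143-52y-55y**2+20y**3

(4y-11)(5y**2-13)

Group as (20y**3-52y) + (-55y**2+143) = 4y(5y**2-13) - 11(5y**2-13).
Both groups share the factor (5y**2-13).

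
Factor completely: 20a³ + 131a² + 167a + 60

By the rational root theorem, a = -4/5 is a root, giving the factor (5a + 4) and quotient 4a² + 23a + 15.
The remaining quadratic factors as (4a + 3)(a + 5).

(4a + 3)(5a + 4)(a + 5)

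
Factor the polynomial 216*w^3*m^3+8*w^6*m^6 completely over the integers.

Pull out the common factor 8*w^3*m^3, leaving w^3*m^3+27.
Recognize a sum of cubes with the parts w*m and 3.

8*m^3*w^3*(w*m+3)*(w^2*m^2−3*w*m+9)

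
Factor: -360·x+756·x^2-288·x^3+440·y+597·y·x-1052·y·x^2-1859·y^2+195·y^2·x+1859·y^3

(11·y-9·x)·(13·y+4·x-8)·(13·y+8·x-5)

Group: 13·y·(143·y^2-29·y·x-55·y-72·x^2+45·x) + (4·x-8)·(143·y^2-29·y·x-55·y-72·x^2+45·x); both groups contain (143·y^2-29·y·x-55·y-72·x^2+45·x), so (13·y+4·x-8) is a factor with cofactor 143·y^2-29·y·x-55·y-72·x^2+45·x.
The cofactor groups again: 143·y^2-29·y·x-55·y-72·x^2+45·x = 13·y·(11·y-9·x) + (8·x-5)·(11·y-9·x); both groups contain (11·y-9·x), giving (13·y+8·x-5)·(11·y-9·x).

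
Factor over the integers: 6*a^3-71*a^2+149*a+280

(6*a+7)*(a-5)*(a-8)

By the rational root theorem, a = 8 is a root, giving the factor (a-8) and quotient 6*a^2-23*a-35.
The remaining quadratic factors as (a-5)(6*a+7).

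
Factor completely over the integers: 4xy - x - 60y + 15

Group as (4xy - x) + (-60y + 15) = x(4y - 1) - 15(4y - 1).
Both groups share the factor (4y - 1).

(4y - 1)(x - 15)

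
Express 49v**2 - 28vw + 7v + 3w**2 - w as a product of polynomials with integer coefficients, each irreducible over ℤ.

(7v - 3w + 1)(7v - w)

Group: 7v(7v - w) + (-3w + 1)(7v - w); both groups contain (7v - w).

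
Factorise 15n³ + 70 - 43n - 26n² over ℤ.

Trying the rational-root candidates, n = 2 is a root, so (n - 2) divides it; the quotient is 15n² + 4n - 35.
The remaining quadratic factors as (5n - 7)(3n + 5).

(3n + 5)(5n - 7)(n - 2)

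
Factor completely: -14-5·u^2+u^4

(u^2+2)·(u^2-7)

Substitute w = u^2 to get a quadratic in w, then factor.
u^2-7 is irreducible over ℤ (7 is not a perfect square).
u^2+2 is irreducible over ℤ (always positive, so no real roots).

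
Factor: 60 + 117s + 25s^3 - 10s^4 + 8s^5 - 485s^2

Trying the rational-root candidates, s = 1/2 is a root, so (2s - 1) divides it; the quotient is 4s^4 - 3s^3 + 11s^2 - 237s - 60.
Continuing, s = 4 is a root, giving the factor (s - 4) and quotient 4s^3 + 13s^2 + 63s + 15.
Then s = -1/4 is a root, so (4s + 1) divides it; the quotient is s^2 + 3s + 15.
The quadratic s^2 + 3s + 15 has discriminant -51 < 0 and is irreducible over ℤ.

(2s - 1)(4s + 1)(s - 4)(s^2 + 3s + 15)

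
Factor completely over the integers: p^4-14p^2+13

Substitute u = p^2 to get a quadratic in u, then factor.
p^2-1 is a difference of squares.
p^2-13 is irreducible over ℤ (13 is not a perfect square).

(p+1)(p-1)(p^2-13)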